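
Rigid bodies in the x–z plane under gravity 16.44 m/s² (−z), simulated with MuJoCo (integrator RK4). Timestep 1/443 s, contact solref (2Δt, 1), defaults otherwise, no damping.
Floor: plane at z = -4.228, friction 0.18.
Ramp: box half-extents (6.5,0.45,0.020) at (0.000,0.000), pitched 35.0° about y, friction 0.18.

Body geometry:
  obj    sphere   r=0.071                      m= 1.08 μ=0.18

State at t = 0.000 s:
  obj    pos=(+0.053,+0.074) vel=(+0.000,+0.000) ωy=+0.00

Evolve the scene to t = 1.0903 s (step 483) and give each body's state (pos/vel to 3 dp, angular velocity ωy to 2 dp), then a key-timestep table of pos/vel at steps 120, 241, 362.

State at t = 1.0903 s:
  obj    pos=(+3.464,-2.314) vel=(+6.263,-4.367) ωy=+93.15

Key-timestep trajectory:
   step    t(s)  obj.x    obj.z    obj.vx   obj.vz 
    120  0.2709   +0.264  -0.073  +1.560  -1.077
    241  0.5440   +0.902  -0.521  +3.117  -2.196
    362  0.8172   +1.969  -1.268  +4.688  -3.286


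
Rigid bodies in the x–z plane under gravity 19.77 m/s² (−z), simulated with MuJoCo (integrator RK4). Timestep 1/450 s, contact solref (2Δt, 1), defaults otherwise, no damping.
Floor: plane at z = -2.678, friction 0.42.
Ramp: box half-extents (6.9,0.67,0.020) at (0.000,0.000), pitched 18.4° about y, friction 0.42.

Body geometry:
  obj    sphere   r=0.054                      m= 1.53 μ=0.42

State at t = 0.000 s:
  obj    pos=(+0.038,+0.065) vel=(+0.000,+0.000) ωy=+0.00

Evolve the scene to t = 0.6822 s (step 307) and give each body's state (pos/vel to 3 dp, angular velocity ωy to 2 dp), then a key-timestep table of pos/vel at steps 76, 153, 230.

State at t = 0.6822 s:
  obj    pos=(+1.022,-0.262) vel=(+2.886,-0.960) ωy=+56.31

Key-timestep trajectory:
   step    t(s)  obj.x    obj.z    obj.vx   obj.vz 
     76  0.1689   +0.098  +0.045  +0.714  -0.238
    153  0.3400   +0.283  -0.016  +1.438  -0.478
    230  0.5111   +0.591  -0.118  +2.162  -0.719


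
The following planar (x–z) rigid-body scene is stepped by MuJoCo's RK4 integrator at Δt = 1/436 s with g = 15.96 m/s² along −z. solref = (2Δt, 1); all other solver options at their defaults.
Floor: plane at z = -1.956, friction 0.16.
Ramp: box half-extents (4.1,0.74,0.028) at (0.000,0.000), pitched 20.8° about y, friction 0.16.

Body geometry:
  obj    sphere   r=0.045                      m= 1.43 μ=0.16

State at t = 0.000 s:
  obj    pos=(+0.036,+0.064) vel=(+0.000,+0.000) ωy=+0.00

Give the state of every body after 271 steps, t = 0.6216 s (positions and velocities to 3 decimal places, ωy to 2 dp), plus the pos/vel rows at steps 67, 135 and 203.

State at t = 0.6216 s:
  obj    pos=(+0.767,-0.213) vel=(+2.352,-0.894) ωy=+55.91

Key-timestep trajectory:
   step    t(s)  obj.x    obj.z    obj.vx   obj.vz 
     67  0.1537   +0.081  +0.047  +0.582  -0.221
    135  0.3096   +0.218  -0.005  +1.172  -0.445
    203  0.4656   +0.446  -0.091  +1.762  -0.669


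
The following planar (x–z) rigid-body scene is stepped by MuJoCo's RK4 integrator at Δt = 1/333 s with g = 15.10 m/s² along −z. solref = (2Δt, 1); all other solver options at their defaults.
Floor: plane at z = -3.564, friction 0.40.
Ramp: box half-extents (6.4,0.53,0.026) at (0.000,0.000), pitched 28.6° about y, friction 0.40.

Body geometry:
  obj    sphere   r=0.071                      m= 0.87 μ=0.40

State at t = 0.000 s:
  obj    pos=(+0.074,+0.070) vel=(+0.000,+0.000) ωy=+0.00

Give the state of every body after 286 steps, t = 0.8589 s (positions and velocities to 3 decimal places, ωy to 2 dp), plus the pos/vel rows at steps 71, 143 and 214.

State at t = 0.8589 s:
  obj    pos=(+1.746,-0.842) vel=(+3.893,-2.123) ωy=+62.45

Key-timestep trajectory:
   step    t(s)  obj.x    obj.z    obj.vx   obj.vz 
     71  0.2132   +0.177  +0.014  +0.967  -0.527
    143  0.4294   +0.492  -0.158  +1.947  -1.061
    214  0.6426   +1.010  -0.440  +2.913  -1.588


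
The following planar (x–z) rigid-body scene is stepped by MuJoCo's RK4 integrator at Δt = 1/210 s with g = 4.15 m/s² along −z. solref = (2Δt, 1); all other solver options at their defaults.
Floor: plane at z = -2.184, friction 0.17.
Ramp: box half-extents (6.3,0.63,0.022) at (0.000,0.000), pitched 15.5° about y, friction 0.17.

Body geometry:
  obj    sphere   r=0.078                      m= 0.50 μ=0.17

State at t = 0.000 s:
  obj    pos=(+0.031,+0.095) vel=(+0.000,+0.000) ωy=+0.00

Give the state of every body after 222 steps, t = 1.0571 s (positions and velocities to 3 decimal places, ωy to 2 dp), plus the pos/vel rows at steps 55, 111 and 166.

State at t = 1.0571 s:
  obj    pos=(+0.458,-0.023) vel=(+0.807,-0.224) ωy=+10.73

Key-timestep trajectory:
   step    t(s)  obj.x    obj.z    obj.vx   obj.vz 
     55  0.2619   +0.057  +0.088  +0.200  -0.055
    111  0.5286   +0.138  +0.066  +0.404  -0.112
    166  0.7905   +0.270  +0.029  +0.603  -0.167


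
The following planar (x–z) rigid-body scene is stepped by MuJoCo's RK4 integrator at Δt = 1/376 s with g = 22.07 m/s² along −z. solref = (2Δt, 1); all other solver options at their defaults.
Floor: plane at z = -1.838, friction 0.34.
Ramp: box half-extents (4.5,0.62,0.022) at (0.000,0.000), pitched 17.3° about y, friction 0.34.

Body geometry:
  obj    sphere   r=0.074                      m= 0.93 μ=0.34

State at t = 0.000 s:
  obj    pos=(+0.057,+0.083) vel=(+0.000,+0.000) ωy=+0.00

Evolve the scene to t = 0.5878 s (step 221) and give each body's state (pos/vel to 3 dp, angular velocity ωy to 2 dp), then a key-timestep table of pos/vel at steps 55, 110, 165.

State at t = 0.5878 s:
  obj    pos=(+0.830,-0.158) vel=(+2.631,-0.819) ωy=+37.23

Key-timestep trajectory:
   step    t(s)  obj.x    obj.z    obj.vx   obj.vz 
     55  0.1463   +0.105  +0.068  +0.655  -0.204
    110  0.2926   +0.249  +0.023  +1.310  -0.408
    165  0.4388   +0.488  -0.051  +1.964  -0.612


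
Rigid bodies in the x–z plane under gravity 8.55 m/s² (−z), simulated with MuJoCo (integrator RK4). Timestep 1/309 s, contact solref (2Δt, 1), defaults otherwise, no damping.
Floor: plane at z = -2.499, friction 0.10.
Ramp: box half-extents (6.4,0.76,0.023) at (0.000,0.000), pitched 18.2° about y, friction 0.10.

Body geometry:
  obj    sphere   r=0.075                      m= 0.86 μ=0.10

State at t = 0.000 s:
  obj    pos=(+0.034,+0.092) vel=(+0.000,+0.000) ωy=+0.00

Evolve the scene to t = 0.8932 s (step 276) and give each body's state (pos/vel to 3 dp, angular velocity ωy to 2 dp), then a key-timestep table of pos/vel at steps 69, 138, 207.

State at t = 0.8932 s:
  obj    pos=(+0.757,-0.146) vel=(+1.619,-0.532) ωy=+22.71

Key-timestep trajectory:
   step    t(s)  obj.x    obj.z    obj.vx   obj.vz 
     69  0.2233   +0.079  +0.077  +0.405  -0.133
    138  0.4466   +0.215  +0.033  +0.809  -0.266
    207  0.6699   +0.441  -0.042  +1.214  -0.399


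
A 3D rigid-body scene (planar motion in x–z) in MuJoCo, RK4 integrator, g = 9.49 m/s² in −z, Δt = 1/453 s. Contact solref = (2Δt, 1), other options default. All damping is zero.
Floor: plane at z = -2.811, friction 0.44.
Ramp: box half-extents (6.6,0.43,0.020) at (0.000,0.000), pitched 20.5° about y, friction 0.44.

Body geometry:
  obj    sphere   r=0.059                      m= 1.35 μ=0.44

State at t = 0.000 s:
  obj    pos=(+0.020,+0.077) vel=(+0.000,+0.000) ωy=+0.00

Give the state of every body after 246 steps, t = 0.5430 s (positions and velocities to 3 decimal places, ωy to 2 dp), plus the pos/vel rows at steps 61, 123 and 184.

State at t = 0.5430 s:
  obj    pos=(+0.348,-0.046) vel=(+1.208,-0.451) ωy=+21.85

Key-timestep trajectory:
   step    t(s)  obj.x    obj.z    obj.vx   obj.vz 
     61  0.1347   +0.040  +0.069  +0.299  -0.112
    123  0.2715   +0.102  +0.046  +0.604  -0.226
    184  0.4062   +0.203  +0.008  +0.903  -0.338


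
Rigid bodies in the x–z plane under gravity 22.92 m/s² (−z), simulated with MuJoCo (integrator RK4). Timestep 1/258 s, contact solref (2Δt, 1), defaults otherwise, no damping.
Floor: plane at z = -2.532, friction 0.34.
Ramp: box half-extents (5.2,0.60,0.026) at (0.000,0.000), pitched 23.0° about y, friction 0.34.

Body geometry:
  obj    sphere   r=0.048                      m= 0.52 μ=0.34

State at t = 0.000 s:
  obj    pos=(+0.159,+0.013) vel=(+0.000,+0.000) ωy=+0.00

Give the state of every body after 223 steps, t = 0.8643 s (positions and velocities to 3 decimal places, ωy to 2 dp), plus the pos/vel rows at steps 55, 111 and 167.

State at t = 0.8643 s:
  obj    pos=(+2.359,-0.921) vel=(+5.089,-2.160) ωy=+115.17

Key-timestep trajectory:
   step    t(s)  obj.x    obj.z    obj.vx   obj.vz 
     55  0.2132   +0.293  -0.044  +1.255  -0.533
    111  0.4302   +0.704  -0.218  +2.533  -1.075
    167  0.6473   +1.393  -0.511  +3.811  -1.618


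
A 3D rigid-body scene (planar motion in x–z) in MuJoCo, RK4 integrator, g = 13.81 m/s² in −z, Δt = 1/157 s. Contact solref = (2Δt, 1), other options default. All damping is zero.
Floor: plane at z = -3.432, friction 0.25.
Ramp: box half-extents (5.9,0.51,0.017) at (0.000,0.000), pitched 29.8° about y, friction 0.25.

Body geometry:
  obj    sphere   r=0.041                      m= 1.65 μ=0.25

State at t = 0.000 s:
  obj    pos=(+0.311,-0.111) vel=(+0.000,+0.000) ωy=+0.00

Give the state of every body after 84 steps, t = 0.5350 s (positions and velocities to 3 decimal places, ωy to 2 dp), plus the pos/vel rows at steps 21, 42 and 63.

State at t = 0.5350 s:
  obj    pos=(+0.920,-0.460) vel=(+2.276,-1.304) ωy=+63.93

Key-timestep trajectory:
   step    t(s)  obj.x    obj.z    obj.vx   obj.vz 
     21  0.1338   +0.349  -0.133  +0.569  -0.326
     42  0.2675   +0.463  -0.198  +1.138  -0.652
     63  0.4013   +0.654  -0.307  +1.707  -0.978


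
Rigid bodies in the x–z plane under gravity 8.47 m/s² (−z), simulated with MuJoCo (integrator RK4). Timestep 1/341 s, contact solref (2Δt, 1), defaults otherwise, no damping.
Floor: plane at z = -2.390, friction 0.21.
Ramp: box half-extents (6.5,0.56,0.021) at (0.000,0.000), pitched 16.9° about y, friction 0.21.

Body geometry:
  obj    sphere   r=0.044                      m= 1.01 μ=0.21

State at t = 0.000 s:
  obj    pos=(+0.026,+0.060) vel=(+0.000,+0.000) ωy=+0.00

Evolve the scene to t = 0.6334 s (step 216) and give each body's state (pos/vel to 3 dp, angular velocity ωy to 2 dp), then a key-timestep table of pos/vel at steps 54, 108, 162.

State at t = 0.6334 s:
  obj    pos=(+0.364,-0.043) vel=(+1.066,-0.324) ωy=+25.32

Key-timestep trajectory:
   step    t(s)  obj.x    obj.z    obj.vx   obj.vz 
     54  0.1584   +0.047  +0.054  +0.267  -0.081
    108  0.3167   +0.110  +0.034  +0.533  -0.162
    162  0.4751   +0.216  +0.002  +0.800  -0.243


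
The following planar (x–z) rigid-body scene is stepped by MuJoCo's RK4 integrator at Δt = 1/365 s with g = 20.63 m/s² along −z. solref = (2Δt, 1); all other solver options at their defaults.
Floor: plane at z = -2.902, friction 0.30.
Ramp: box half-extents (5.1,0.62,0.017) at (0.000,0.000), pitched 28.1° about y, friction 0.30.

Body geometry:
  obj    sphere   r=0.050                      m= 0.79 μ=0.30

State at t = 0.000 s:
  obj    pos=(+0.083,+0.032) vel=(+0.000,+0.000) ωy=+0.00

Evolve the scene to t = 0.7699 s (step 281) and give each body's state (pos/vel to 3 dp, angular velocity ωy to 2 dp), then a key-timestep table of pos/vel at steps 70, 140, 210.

State at t = 0.7699 s:
  obj    pos=(+1.897,-0.937) vel=(+4.714,-2.517) ωy=+106.85

Key-timestep trajectory:
   step    t(s)  obj.x    obj.z    obj.vx   obj.vz 
     70  0.1918   +0.196  -0.028  +1.174  -0.627
    140  0.3836   +0.533  -0.209  +2.349  -1.254
    210  0.5753   +1.096  -0.509  +3.523  -1.881


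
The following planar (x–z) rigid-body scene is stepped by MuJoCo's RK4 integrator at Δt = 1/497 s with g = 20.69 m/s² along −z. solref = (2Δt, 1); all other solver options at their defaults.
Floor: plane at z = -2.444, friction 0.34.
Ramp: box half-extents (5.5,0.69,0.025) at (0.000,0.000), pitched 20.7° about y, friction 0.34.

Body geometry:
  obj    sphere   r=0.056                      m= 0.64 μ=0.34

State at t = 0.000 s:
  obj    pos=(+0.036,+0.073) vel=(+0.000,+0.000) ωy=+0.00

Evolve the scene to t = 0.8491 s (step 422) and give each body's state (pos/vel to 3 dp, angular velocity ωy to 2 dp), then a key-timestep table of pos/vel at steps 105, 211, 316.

State at t = 0.8491 s:
  obj    pos=(+1.798,-0.593) vel=(+4.149,-1.568) ωy=+79.20

Key-timestep trajectory:
   step    t(s)  obj.x    obj.z    obj.vx   obj.vz 
    105  0.2113   +0.145  +0.032  +1.033  -0.390
    211  0.4245   +0.476  -0.093  +2.075  -0.784
    316  0.6358   +1.024  -0.300  +3.107  -1.174


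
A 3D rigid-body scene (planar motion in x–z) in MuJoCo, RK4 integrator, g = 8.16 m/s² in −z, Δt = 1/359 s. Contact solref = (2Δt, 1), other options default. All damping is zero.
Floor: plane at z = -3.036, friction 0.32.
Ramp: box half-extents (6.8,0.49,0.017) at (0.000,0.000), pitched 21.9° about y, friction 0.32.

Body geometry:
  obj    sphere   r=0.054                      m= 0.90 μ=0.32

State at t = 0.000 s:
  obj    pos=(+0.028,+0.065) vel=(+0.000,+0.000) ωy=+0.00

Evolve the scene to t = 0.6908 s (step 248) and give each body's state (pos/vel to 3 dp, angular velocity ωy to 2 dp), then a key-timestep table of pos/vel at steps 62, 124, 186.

State at t = 0.6908 s:
  obj    pos=(+0.509,-0.128) vel=(+1.393,-0.560) ωy=+27.81

Key-timestep trajectory:
   step    t(s)  obj.x    obj.z    obj.vx   obj.vz 
     62  0.1727   +0.058  +0.053  +0.348  -0.140
    124  0.3454   +0.148  +0.017  +0.697  -0.280
    186  0.5181   +0.299  -0.044  +1.045  -0.420


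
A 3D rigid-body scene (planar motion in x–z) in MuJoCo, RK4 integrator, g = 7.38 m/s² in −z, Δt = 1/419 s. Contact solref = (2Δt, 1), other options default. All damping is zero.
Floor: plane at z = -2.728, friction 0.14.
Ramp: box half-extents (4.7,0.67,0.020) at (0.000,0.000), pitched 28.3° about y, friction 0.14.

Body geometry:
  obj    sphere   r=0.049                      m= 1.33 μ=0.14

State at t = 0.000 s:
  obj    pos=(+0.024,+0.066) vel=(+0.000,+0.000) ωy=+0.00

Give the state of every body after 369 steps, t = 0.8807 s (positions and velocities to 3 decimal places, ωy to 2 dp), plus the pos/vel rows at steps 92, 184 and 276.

State at t = 0.8807 s:
  obj    pos=(+0.908,-0.411) vel=(+2.010,-1.075) ωy=+40.90

Key-timestep trajectory:
   step    t(s)  obj.x    obj.z    obj.vx   obj.vz 
     92  0.2196   +0.079  +0.036  +0.501  -0.269
    184  0.4391   +0.244  -0.053  +1.000  -0.542
    276  0.6587   +0.519  -0.201  +1.504  -0.804


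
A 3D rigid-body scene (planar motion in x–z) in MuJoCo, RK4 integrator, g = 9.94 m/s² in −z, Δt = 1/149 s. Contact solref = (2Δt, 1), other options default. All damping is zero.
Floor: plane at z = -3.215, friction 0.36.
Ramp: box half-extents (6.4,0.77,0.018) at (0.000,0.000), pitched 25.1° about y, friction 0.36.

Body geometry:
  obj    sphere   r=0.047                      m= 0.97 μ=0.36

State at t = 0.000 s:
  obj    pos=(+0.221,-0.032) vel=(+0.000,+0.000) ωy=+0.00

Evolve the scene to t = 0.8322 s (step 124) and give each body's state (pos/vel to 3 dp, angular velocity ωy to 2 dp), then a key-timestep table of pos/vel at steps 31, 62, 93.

State at t = 0.8322 s:
  obj    pos=(+1.166,-0.474) vel=(+2.270,-1.063) ωy=+53.32

Key-timestep trajectory:
   step    t(s)  obj.x    obj.z    obj.vx   obj.vz 
     31  0.2081   +0.280  -0.059  +0.568  -0.266
     62  0.4161   +0.457  -0.142  +1.135  -0.532
     93  0.6242   +0.752  -0.281  +1.702  -0.797


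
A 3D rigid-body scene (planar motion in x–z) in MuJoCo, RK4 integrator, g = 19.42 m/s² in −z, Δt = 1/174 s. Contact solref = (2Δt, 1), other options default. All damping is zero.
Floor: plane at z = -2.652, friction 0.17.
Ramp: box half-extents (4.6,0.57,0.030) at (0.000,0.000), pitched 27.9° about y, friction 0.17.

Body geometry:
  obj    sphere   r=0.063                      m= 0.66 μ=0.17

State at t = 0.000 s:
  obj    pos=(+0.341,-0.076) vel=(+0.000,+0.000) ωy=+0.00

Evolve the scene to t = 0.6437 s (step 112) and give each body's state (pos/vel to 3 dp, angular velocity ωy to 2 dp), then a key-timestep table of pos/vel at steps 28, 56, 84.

State at t = 0.6437 s:
  obj    pos=(+1.530,-0.705) vel=(+3.693,-1.955) ωy=+66.28

Key-timestep trajectory:
   step    t(s)  obj.x    obj.z    obj.vx   obj.vz 
     28  0.1609   +0.416  -0.115  +0.924  -0.489
     56  0.3218   +0.639  -0.233  +1.847  -0.978
     84  0.4828   +1.010  -0.430  +2.770  -1.467


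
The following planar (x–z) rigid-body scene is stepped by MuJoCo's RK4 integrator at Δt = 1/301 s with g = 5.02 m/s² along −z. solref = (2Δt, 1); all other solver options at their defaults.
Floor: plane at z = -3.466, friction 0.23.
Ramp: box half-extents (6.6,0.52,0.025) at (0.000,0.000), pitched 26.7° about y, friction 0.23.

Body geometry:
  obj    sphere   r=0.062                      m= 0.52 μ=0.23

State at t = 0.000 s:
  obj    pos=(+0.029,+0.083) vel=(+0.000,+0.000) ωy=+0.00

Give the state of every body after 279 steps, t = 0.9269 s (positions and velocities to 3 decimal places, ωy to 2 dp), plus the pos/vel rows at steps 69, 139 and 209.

State at t = 0.9269 s:
  obj    pos=(+0.647,-0.228) vel=(+1.334,-0.671) ωy=+24.08

Key-timestep trajectory:
   step    t(s)  obj.x    obj.z    obj.vx   obj.vz 
     69  0.2292   +0.067  +0.064  +0.330  -0.166
    139  0.4618   +0.182  +0.006  +0.665  -0.334
    209  0.6944   +0.376  -0.092  +0.999  -0.503


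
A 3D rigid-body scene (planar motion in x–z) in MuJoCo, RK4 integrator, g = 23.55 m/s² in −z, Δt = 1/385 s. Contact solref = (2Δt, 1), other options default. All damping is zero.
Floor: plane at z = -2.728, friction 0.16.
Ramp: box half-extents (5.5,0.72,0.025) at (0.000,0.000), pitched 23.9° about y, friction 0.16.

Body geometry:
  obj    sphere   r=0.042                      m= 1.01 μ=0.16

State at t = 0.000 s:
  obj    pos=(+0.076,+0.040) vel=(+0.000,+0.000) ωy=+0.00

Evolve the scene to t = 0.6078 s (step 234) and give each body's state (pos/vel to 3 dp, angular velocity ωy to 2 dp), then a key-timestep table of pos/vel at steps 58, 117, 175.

State at t = 0.6078 s:
  obj    pos=(+1.227,-0.470) vel=(+3.787,-1.678) ωy=+98.60

Key-timestep trajectory:
   step    t(s)  obj.x    obj.z    obj.vx   obj.vz 
     58  0.1506   +0.147  +0.008  +0.939  -0.416
    117  0.3039   +0.364  -0.088  +1.894  -0.839
    175  0.4545   +0.720  -0.246  +2.832  -1.255


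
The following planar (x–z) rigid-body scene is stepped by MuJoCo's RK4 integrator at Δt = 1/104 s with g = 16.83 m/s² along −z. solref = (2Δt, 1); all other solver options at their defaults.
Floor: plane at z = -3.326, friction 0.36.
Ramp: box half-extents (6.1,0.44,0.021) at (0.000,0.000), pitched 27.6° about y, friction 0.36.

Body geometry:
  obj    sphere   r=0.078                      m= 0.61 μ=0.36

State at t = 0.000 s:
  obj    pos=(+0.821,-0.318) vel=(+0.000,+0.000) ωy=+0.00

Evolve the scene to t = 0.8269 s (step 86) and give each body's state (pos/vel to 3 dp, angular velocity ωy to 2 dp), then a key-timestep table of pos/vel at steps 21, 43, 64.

State at t = 0.8269 s:
  obj    pos=(+2.509,-1.200) vel=(+4.081,-2.134) ωy=+59.03

Key-timestep trajectory:
   step    t(s)  obj.x    obj.z    obj.vx   obj.vz 
     21  0.2019   +0.922  -0.370  +0.997  -0.521
     43  0.4135   +1.243  -0.538  +2.041  -1.067
     64  0.6154   +1.756  -0.806  +3.037  -1.588


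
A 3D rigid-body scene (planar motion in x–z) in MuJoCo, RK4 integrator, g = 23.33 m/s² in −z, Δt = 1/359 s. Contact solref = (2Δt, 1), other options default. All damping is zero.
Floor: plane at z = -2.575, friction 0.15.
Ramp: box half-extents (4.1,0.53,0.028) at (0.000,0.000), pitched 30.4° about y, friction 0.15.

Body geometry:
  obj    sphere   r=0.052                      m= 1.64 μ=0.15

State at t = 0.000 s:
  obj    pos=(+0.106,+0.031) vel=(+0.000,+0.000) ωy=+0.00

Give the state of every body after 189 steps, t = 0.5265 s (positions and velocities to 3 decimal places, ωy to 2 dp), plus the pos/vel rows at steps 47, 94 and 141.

State at t = 0.5265 s:
  obj    pos=(+1.156,-0.586) vel=(+3.995,-2.329) ωy=+76.47

Key-timestep trajectory:
   step    t(s)  obj.x    obj.z    obj.vx   obj.vz 
     47  0.1309   +0.171  -0.007  +0.997  -0.571
     94  0.2618   +0.366  -0.122  +1.982  -1.170
    141  0.3928   +0.690  -0.312  +2.972  -1.758


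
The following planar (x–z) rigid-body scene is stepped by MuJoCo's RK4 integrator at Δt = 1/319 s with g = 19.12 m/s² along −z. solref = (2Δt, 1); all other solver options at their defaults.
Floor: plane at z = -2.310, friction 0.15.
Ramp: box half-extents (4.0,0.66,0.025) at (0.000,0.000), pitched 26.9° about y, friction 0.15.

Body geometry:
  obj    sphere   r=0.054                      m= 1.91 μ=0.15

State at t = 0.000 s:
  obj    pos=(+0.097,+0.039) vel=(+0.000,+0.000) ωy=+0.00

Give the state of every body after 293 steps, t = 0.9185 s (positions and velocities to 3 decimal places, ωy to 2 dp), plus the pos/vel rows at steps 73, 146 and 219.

State at t = 0.9185 s:
  obj    pos=(+2.422,-1.140) vel=(+5.062,-2.568) ωy=+105.08

Key-timestep trajectory:
   step    t(s)  obj.x    obj.z    obj.vx   obj.vz 
     73  0.2288   +0.242  -0.034  +1.261  -0.640
    146  0.4577   +0.674  -0.254  +2.522  -1.280
    219  0.6865   +1.396  -0.620  +3.783  -1.919


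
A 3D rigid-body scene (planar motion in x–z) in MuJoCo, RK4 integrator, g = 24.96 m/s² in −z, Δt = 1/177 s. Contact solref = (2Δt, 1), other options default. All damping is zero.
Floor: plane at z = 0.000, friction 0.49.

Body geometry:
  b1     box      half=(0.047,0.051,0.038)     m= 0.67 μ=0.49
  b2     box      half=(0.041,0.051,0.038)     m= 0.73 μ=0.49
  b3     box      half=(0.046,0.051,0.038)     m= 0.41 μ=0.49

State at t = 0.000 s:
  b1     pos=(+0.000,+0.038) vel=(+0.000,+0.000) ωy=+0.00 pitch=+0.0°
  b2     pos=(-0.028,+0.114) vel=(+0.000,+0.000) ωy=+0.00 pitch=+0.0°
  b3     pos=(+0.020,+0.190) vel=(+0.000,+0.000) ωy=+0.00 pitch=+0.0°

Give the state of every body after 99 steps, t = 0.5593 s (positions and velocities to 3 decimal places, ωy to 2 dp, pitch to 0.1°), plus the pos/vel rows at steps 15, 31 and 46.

State at t = 0.5593 s:
  b1     pos=(+0.000,+0.038) vel=(+0.000,+0.000) ωy=+0.00 pitch=+0.0°
  b2     pos=(-0.028,+0.114) vel=(+0.000,+0.000) ωy=+0.00 pitch=+0.0°
  b3     pos=(+0.136,+0.038) vel=(+0.000,+0.000) ωy=+0.00 pitch=+180.0°

Key-timestep trajectory:
   step    t(s)  b1.x    b1.z    b1.vx   b1.vz   b2.x    b2.z    b2.vx   b2.vz   b3.x    b3.z    b3.vx   b3.vz 
     15  0.0847   +0.000  +0.038  -0.001  +0.000   -0.028  +0.114  -0.002  +0.001   +0.030  +0.186  +0.280  -0.139
     31  0.1751   +0.000  +0.038  -0.004  -0.001   -0.028  +0.114  -0.004  -0.001   +0.068  +0.119  +0.834  -0.768
     46  0.2599   +0.000  +0.038  +0.000  +0.000   -0.028  +0.114  +0.000  +0.000   +0.138  +0.032  -0.091  +0.174


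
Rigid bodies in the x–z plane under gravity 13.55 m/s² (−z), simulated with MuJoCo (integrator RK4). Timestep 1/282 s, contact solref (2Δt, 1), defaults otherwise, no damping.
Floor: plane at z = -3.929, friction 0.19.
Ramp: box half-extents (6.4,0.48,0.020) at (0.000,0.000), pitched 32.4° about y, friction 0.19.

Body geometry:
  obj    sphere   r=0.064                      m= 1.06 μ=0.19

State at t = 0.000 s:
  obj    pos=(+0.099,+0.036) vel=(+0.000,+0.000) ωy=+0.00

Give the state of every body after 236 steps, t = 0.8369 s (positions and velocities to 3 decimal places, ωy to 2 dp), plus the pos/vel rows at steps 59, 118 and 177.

State at t = 0.8369 s:
  obj    pos=(+1.633,-0.937) vel=(+3.665,-2.326) ωy=+67.79

Key-timestep trajectory:
   step    t(s)  obj.x    obj.z    obj.vx   obj.vz 
     59  0.2092   +0.195  -0.024  +0.916  -0.582
    118  0.4184   +0.483  -0.207  +1.833  -1.163
    177  0.6277   +0.962  -0.511  +2.749  -1.744


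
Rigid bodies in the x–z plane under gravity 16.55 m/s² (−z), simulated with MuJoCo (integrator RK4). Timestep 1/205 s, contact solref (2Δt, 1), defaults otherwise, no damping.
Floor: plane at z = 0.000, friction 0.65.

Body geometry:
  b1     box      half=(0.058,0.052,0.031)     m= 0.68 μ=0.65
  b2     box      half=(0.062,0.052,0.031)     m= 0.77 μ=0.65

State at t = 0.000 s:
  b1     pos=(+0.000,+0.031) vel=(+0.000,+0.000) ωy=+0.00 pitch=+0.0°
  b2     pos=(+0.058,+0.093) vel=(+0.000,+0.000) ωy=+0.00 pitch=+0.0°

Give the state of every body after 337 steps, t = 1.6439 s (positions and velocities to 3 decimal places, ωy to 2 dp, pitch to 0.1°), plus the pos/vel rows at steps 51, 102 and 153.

State at t = 1.6439 s:
  b1     pos=(+0.000,+0.031) vel=(+0.000,+0.000) ωy=+0.00 pitch=+0.0°
  b2     pos=(+0.211,+0.031) vel=(+0.000,+0.000) ωy=+0.00 pitch=+180.0°

Key-timestep trajectory:
   step    t(s)  b1.x    b1.z    b1.vx   b1.vz   b2.x    b2.z    b2.vx   b2.vz 
     51  0.2488   +0.000  +0.031  +0.000  +0.000   +0.061  +0.093  +0.038  -0.003
    102  0.4976   +0.000  +0.031  +0.000  +0.000   +0.118  +0.061  +0.396  +0.076
    153  0.7463   +0.000  +0.031  +0.000  +0.000   +0.154  +0.069  +0.132  -0.015


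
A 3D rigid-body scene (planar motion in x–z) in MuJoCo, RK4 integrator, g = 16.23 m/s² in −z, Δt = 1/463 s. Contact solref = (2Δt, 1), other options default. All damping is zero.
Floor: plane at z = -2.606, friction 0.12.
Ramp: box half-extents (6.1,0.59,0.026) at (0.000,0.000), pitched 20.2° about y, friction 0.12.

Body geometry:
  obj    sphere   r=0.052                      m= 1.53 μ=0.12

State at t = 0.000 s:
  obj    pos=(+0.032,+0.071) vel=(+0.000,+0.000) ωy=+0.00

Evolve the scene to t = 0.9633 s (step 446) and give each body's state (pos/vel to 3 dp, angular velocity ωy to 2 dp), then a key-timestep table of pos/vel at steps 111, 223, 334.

State at t = 0.9633 s:
  obj    pos=(+1.775,-0.570) vel=(+3.619,-1.332) ωy=+74.14

Key-timestep trajectory:
   step    t(s)  obj.x    obj.z    obj.vx   obj.vz 
    111  0.2397   +0.140  +0.032  +0.901  -0.331
    223  0.4816   +0.468  -0.089  +1.810  -0.666
    334  0.7214   +1.010  -0.288  +2.710  -0.997


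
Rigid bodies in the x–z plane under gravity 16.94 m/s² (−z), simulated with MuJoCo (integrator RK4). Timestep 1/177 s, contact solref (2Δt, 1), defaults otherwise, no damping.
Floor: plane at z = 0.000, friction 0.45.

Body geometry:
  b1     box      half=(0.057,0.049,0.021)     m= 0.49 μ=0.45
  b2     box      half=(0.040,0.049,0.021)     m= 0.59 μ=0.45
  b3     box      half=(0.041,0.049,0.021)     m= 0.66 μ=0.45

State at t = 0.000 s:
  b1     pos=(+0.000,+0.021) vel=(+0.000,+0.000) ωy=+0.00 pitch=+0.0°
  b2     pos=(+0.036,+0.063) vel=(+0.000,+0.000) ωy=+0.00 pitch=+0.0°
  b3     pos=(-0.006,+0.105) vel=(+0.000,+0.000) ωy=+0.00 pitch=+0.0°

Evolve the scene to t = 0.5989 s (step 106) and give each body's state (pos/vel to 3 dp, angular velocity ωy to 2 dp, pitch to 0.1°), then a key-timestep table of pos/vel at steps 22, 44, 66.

State at t = 0.5989 s:
  b1     pos=(+0.000,+0.021) vel=(+0.000,+0.000) ωy=+0.00 pitch=+0.0°
  b2     pos=(+0.036,+0.063) vel=(+0.000,+0.000) ωy=+0.00 pitch=+0.0°
  b3     pos=(-0.113,+0.021) vel=(+0.000,+0.000) ωy=+0.00 pitch=+180.0°

Key-timestep trajectory:
   step    t(s)  b1.x    b1.z    b1.vx   b1.vz   b2.x    b2.z    b2.vx   b2.vz   b3.x    b3.z    b3.vx   b3.vz 
     22  0.1243   +0.000  +0.021  +0.001  +0.000   +0.036  +0.063  +0.001  +0.000   -0.013  +0.103  -0.143  -0.055
     44  0.2486   +0.000  +0.021  -0.002  +0.000   +0.036  +0.063  -0.002  +0.000   -0.050  +0.083  -0.366  +0.061
     66  0.3729   +0.000  +0.021  +0.000  +0.000   +0.036  +0.063  +0.000  +0.000   -0.100  +0.049  -0.467  -1.022


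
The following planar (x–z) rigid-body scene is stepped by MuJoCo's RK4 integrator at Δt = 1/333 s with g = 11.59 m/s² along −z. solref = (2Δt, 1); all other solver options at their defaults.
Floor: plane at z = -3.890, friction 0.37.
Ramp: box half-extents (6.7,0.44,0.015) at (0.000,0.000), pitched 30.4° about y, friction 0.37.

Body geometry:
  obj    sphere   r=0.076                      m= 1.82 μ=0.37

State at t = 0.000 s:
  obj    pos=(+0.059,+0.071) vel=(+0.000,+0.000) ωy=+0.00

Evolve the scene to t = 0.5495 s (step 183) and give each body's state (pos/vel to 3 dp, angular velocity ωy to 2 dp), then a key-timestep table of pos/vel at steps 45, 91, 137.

State at t = 0.5495 s:
  obj    pos=(+0.605,-0.249) vel=(+1.986,-1.165) ωy=+30.29

Key-timestep trajectory:
   step    t(s)  obj.x    obj.z    obj.vx   obj.vz 
     45  0.1351   +0.092  +0.052  +0.488  -0.287
     91  0.2733   +0.194  -0.008  +0.988  -0.579
    137  0.4114   +0.365  -0.109  +1.487  -0.872


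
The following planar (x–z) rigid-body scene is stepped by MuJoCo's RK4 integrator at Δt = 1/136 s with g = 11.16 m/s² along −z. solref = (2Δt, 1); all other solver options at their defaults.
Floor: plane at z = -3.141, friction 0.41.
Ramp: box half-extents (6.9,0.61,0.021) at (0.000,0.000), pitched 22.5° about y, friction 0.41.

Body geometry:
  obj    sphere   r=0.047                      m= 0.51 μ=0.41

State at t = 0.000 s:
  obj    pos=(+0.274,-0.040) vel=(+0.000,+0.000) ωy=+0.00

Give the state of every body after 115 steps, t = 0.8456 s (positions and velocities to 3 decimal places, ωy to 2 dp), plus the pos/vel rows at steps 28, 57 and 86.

State at t = 0.8456 s:
  obj    pos=(+1.282,-0.457) vel=(+2.383,-0.987) ωy=+54.87

Key-timestep trajectory:
   step    t(s)  obj.x    obj.z    obj.vx   obj.vz 
     28  0.2059   +0.334  -0.065  +0.580  -0.240
     57  0.4191   +0.522  -0.142  +1.181  -0.489
     86  0.6324   +0.838  -0.273  +1.782  -0.738


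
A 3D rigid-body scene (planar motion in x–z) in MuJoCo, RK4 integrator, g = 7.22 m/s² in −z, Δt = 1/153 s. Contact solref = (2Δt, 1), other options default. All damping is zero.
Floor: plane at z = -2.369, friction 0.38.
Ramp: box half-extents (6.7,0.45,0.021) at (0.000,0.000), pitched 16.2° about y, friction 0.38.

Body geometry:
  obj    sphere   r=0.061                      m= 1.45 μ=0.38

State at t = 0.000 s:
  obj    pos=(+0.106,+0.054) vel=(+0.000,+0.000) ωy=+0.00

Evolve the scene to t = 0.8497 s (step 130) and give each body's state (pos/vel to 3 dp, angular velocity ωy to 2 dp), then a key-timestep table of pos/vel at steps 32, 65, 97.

State at t = 0.8497 s:
  obj    pos=(+0.605,-0.090) vel=(+1.174,-0.341) ωy=+20.04

Key-timestep trajectory:
   step    t(s)  obj.x    obj.z    obj.vx   obj.vz 
     32  0.2092   +0.136  +0.046  +0.289  -0.084
     65  0.4248   +0.231  +0.018  +0.587  -0.171
     97  0.6340   +0.384  -0.026  +0.876  -0.254


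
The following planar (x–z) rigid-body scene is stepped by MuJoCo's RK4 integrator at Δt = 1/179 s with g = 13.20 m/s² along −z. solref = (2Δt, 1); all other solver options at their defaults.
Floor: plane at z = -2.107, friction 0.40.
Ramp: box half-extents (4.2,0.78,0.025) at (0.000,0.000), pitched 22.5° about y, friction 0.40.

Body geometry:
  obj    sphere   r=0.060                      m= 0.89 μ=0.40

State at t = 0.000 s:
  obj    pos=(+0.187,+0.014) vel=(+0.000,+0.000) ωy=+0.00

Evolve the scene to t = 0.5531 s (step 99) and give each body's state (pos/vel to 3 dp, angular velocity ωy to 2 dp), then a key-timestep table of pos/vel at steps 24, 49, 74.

State at t = 0.5531 s:
  obj    pos=(+0.697,-0.197) vel=(+1.844,-0.764) ωy=+33.25

Key-timestep trajectory:
   step    t(s)  obj.x    obj.z    obj.vx   obj.vz 
     24  0.1341   +0.217  +0.002  +0.447  -0.185
     49  0.2737   +0.312  -0.037  +0.913  -0.378
     74  0.4134   +0.472  -0.104  +1.378  -0.571


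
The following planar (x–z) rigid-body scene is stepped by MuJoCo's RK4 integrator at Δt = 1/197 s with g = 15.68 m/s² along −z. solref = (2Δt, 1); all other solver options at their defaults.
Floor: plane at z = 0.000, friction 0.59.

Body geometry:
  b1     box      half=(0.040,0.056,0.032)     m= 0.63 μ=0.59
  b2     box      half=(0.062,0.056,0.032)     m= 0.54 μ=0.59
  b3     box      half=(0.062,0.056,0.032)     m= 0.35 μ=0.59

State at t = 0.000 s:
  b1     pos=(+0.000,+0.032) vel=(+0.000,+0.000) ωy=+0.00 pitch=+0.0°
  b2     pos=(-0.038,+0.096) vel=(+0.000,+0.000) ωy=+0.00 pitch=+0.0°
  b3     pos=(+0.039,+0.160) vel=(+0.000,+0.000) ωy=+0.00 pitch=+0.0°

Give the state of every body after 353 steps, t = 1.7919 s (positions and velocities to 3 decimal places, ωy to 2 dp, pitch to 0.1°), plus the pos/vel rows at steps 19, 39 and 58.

State at t = 1.7919 s:
  b1     pos=(+0.000,+0.032) vel=(+0.000,+0.000) ωy=+0.00 pitch=+0.0°
  b2     pos=(-0.038,+0.096) vel=(+0.000,+0.000) ωy=+0.00 pitch=-0.1°
  b3     pos=(+0.073,+0.062) vel=(+0.000,+0.000) ωy=+0.00 pitch=+90.0°

Key-timestep trajectory:
   step    t(s)  b1.x    b1.z    b1.vx   b1.vz   b2.x    b2.z    b2.vx   b2.vz   b3.x    b3.z    b3.vx   b3.vz 
     19  0.0964   +0.000  +0.032  +0.000  +0.000   -0.038  +0.096  +0.000  +0.000   +0.051  +0.151  +0.239  -0.264
     39  0.1980   +0.000  +0.032  -0.009  -0.013   -0.038  +0.096  -0.008  -0.013   +0.079  +0.062  +0.296  -0.685
     58  0.2944   +0.000  +0.032  +0.007  -0.012   -0.038  +0.096  +0.004  +0.000   +0.071  +0.062  +0.063  +0.002


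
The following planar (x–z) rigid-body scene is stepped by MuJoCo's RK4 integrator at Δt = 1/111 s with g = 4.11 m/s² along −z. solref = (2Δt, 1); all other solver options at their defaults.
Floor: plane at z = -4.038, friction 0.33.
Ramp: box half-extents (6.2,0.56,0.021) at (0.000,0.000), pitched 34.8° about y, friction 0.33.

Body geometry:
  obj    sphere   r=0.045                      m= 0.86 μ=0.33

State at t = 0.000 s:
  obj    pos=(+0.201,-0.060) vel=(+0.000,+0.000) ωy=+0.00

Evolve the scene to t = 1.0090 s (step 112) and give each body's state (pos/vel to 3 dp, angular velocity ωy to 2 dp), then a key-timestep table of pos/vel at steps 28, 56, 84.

State at t = 1.0090 s:
  obj    pos=(+0.902,-0.546) vel=(+1.388,-0.965) ωy=+37.55

Key-timestep trajectory:
   step    t(s)  obj.x    obj.z    obj.vx   obj.vz 
     28  0.2523   +0.245  -0.090  +0.347  -0.241
     56  0.5045   +0.376  -0.181  +0.694  -0.482
     84  0.7568   +0.595  -0.333  +1.041  -0.724


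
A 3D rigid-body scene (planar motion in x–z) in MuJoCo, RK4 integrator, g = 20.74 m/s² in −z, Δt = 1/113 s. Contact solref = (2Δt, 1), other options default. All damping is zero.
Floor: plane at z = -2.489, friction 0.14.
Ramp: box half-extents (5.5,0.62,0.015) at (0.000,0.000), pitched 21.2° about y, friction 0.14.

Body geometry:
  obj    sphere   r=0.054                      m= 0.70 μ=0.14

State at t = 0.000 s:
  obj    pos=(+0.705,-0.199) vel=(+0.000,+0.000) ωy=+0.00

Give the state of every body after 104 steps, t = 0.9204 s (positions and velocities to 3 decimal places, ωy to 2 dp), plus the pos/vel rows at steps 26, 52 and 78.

State at t = 0.9204 s:
  obj    pos=(+2.821,-1.020) vel=(+4.597,-1.783) ωy=+91.25

Key-timestep trajectory:
   step    t(s)  obj.x    obj.z    obj.vx   obj.vz 
     26  0.2301   +0.837  -0.251  +1.149  -0.446
     52  0.4602   +1.234  -0.405  +2.299  -0.892
     78  0.6903   +1.895  -0.661  +3.448  -1.337


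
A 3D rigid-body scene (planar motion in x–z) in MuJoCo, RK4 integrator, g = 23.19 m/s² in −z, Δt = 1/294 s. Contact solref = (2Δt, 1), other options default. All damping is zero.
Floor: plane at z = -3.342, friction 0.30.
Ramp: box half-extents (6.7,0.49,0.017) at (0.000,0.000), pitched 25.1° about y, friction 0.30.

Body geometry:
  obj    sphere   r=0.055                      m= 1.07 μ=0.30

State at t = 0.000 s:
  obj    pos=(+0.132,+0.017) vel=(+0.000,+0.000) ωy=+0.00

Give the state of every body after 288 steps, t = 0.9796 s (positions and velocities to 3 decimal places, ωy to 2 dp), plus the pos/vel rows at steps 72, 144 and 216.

State at t = 0.9796 s:
  obj    pos=(+3.185,-1.413) vel=(+6.233,-2.920) ωy=+125.13

Key-timestep trajectory:
   step    t(s)  obj.x    obj.z    obj.vx   obj.vz 
     72  0.2449   +0.323  -0.072  +1.558  -0.730
    144  0.4898   +0.896  -0.340  +3.117  -1.460
    216  0.7347   +1.850  -0.787  +4.675  -2.190


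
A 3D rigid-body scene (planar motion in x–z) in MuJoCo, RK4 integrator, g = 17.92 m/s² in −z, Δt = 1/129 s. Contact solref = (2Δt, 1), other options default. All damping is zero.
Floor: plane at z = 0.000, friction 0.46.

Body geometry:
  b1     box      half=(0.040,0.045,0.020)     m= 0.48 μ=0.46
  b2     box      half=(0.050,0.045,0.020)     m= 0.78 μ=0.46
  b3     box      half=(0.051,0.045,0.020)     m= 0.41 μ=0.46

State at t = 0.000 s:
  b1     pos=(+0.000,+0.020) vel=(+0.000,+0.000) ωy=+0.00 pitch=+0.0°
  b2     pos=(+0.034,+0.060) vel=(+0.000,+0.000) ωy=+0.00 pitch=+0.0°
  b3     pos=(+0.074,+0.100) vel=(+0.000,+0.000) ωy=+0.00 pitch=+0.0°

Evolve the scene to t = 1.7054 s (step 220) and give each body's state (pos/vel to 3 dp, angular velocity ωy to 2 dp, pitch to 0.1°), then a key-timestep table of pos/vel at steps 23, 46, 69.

State at t = 1.7054 s:
  b1     pos=(+0.000,+0.020) vel=(+0.000,+0.000) ωy=+0.00 pitch=+0.0°
  b2     pos=(+0.084,+0.050) vel=(+0.000,+0.000) ωy=+0.00 pitch=+90.0°
  b3     pos=(+0.226,+0.020) vel=(+0.000,+0.000) ωy=+0.00 pitch=+180.0°

Key-timestep trajectory:
   step    t(s)  b1.x    b1.z    b1.vx   b1.vz   b2.x    b2.z    b2.vx   b2.vz   b3.x    b3.z    b3.vx   b3.vz 
     23  0.1783   +0.000  +0.020  -0.001  +0.000   +0.059  +0.051  +0.302  -0.037   +0.116  +0.046  +0.074  +0.170
     46  0.3566   +0.000  +0.020  +0.000  +0.000   +0.092  +0.052  +0.004  +0.007   +0.158  +0.053  +0.233  +0.092
     69  0.5349   +0.000  +0.020  +0.000  +0.000   +0.086  +0.050  -0.017  +0.012   +0.201  +0.045  +0.459  -0.284


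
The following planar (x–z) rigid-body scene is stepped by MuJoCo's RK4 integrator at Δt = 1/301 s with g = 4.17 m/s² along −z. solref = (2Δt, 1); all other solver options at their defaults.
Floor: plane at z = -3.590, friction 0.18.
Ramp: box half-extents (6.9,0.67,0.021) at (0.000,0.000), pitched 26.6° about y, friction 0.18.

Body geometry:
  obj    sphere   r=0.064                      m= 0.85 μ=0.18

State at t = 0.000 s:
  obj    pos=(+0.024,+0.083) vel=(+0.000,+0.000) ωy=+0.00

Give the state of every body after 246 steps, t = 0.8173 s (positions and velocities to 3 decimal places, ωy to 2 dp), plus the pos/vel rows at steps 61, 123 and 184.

State at t = 0.8173 s:
  obj    pos=(+0.422,-0.116) vel=(+0.975,-0.488) ωy=+17.03

Key-timestep trajectory:
   step    t(s)  obj.x    obj.z    obj.vx   obj.vz 
     61  0.2027   +0.049  +0.071  +0.242  -0.121
    123  0.4086   +0.124  +0.033  +0.487  -0.244
    184  0.6113   +0.247  -0.029  +0.729  -0.365


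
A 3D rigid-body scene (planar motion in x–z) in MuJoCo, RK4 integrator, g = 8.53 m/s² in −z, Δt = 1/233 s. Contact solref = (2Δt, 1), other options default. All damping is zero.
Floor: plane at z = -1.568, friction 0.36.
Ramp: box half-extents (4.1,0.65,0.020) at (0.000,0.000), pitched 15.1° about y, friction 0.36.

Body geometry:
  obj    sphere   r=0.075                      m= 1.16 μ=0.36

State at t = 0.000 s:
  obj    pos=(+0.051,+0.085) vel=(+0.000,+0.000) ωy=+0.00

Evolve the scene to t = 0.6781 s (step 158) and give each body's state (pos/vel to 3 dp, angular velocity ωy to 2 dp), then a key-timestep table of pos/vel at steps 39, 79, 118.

State at t = 0.6781 s:
  obj    pos=(+0.403,-0.010) vel=(+1.039,-0.280) ωy=+14.35

Key-timestep trajectory:
   step    t(s)  obj.x    obj.z    obj.vx   obj.vz 
     39  0.1674   +0.072  +0.079  +0.257  -0.069
     79  0.3391   +0.139  +0.061  +0.520  -0.140
    118  0.5064   +0.248  +0.032  +0.776  -0.209


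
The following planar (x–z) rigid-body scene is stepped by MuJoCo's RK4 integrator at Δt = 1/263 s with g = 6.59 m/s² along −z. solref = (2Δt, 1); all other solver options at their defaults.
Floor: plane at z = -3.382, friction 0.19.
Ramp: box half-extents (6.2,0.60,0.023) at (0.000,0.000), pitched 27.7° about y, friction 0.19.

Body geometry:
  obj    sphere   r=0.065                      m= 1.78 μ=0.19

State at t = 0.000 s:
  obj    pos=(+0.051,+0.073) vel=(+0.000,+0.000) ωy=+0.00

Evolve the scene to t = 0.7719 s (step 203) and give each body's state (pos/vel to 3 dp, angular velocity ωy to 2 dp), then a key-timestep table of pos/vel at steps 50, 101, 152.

State at t = 0.7719 s:
  obj    pos=(+0.628,-0.230) vel=(+1.495,-0.785) ωy=+25.98

Key-timestep trajectory:
   step    t(s)  obj.x    obj.z    obj.vx   obj.vz 
     50  0.1901   +0.086  +0.054  +0.368  -0.193
    101  0.3840   +0.194  -0.002  +0.744  -0.391
    152  0.5779   +0.375  -0.097  +1.120  -0.588
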